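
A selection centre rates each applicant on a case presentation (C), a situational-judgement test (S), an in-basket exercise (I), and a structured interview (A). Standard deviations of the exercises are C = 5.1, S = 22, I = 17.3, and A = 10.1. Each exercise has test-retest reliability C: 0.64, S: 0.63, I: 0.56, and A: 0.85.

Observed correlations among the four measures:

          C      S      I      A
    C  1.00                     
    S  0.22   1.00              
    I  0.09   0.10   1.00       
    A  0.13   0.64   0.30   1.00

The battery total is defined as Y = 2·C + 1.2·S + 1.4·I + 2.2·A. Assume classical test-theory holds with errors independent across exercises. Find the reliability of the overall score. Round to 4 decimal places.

Var(Y) = 2²·5.1² + 1.2²·22² + 1.4²·17.3² + 2.2²·10.1² + 2·[2.4·5.1·22·0.22 + 2.8·5.1·17.3·0.09 + 4.4·5.1·10.1·0.13 + 1.68·22·17.3·0.10 + 2.64·22·10.1·0.64 + 3.08·17.3·10.1·0.30] = 1881.34 + 1423.52 = 3304.86.
With uncorrelated errors the cross-covariances are all true-score covariance, so they carry over unchanged; only the diagonal terms shrink to ρᵢσᵢ².
True-score variance = [2²·5.1²·0.64 + 1.2²·22²·0.63 + 1.4²·17.3²·0.56 + 2.2²·10.1²·0.85] + 1423.52 = 1253.84 + 1423.52 = 2677.36.
Reliability = 2677.36 / 3304.86 = 0.8101.

0.8101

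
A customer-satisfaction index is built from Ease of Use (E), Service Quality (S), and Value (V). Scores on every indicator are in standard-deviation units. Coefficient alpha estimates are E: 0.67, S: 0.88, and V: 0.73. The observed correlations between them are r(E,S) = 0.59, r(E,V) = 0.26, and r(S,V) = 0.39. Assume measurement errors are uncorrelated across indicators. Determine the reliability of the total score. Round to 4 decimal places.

Var(E+S+V) = 3 + 2·[0.59 + 0.26 + 0.39] = 3 + 2.48 = 5.48.
With uncorrelated errors the cross-covariances are all true-score covariance, so they carry over unchanged; only the diagonal terms shrink to ρᵢσᵢ².
True-score variance = [0.67 + 0.88 + 0.73] + 2.48 = 2.28 + 2.48 = 4.76.
Reliability = 4.76 / 5.48 = 0.8686.

0.8686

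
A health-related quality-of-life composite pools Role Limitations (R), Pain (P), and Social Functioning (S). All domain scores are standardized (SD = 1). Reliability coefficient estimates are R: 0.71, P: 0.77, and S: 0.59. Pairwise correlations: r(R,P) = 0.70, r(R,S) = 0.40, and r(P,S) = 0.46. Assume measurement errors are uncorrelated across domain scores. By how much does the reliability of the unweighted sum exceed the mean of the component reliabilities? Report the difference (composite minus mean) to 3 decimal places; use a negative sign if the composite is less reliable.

Var(sum) = 3 + 3.12 = 6.12; true-score variance = 2.07 + 3.12 = 5.19; composite reliability = 0.8480.
Mean component reliability = 0.6900.
Difference = 0.8480 − 0.6900 = 0.158.

0.158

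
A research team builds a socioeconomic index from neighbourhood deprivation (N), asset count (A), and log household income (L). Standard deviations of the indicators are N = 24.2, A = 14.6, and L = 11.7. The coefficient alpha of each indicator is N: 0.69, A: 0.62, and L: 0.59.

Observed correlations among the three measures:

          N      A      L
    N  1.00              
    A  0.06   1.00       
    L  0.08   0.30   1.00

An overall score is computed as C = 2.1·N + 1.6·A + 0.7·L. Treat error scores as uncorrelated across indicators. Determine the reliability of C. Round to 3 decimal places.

0.706

Var(C) = 2.1²·24.2² + 1.6²·14.6² + 0.7²·11.7² + 2·[3.36·24.2·14.6·0.06 + 1.47·24.2·11.7·0.08 + 1.12·14.6·11.7·0.30] = 3195.44 + 323.844 = 3519.28.
Under uncorrelated errors the observed covariances equal the true-score covariances, so only the own-variance terms attenuate.
True-score variance = [2.1²·24.2²·0.69 + 1.6²·14.6²·0.62 + 0.7²·11.7²·0.59] + 323.844 = 2159.95 + 323.844 = 2483.79.
Reliability = 2483.79 / 3519.28 = 0.706.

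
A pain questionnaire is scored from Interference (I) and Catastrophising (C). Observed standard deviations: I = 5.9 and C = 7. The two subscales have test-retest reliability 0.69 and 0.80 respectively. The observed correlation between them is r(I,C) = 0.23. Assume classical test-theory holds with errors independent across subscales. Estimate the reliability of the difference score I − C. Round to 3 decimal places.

Var(I−C) = 5.9² + 7² − 2·5.9·7·0.23 = 83.81 − 18.998 = 64.812.
Under uncorrelated errors the observed covariances equal the true-score covariances, so only the own-variance terms attenuate.
True-score variance = [5.9²·0.69 + 7²·0.80] − 18.998 = 63.2189 − 18.998 = 44.2209.
Reliability = 44.2209 / 64.812 = 0.682.

0.682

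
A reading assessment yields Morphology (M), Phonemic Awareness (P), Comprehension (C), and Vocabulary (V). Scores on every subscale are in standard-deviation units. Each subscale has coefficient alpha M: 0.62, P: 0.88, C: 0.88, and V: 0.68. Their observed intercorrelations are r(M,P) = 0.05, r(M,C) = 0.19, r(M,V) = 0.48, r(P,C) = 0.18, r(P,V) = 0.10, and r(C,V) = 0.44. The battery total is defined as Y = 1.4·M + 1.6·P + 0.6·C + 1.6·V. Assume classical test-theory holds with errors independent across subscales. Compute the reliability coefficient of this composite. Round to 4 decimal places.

0.8383

Var(Y) = 1.4² + 1.6² + 0.6² + 1.6² + 2·[2.24·0.05 + 0.84·0.19 + 2.24·0.48 + 0.96·0.18 + 2.56·0.10 + 0.96·0.44] = 7.44 + 4.396 = 11.836.
Because errors are independent across components, Cov(Tᵢ,Tⱼ) = Cov(Xᵢ,Xⱼ); the off-diagonal part of the true-score variance is the same as above.
True-score variance = [1.4²·0.62 + 1.6²·0.88 + 0.6²·0.88 + 1.6²·0.68] + 4.396 = 5.5256 + 4.396 = 9.9216.
Reliability = 9.9216 / 11.836 = 0.8383.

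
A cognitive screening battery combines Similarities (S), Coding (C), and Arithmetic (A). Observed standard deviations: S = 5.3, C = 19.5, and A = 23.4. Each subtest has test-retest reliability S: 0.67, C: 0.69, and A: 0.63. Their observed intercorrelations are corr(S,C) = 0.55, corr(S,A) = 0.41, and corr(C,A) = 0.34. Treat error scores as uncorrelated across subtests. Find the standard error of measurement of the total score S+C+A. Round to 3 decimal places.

18.159

Var(total) = 955.9 + 525.665 = 1481.57.
True-score variance = 626.156 + 525.665 = 1151.82, so reliability = 0.7774.
Error variance = 1481.57 − 1151.82 = 329.744; SEM = √329.744 = 18.159.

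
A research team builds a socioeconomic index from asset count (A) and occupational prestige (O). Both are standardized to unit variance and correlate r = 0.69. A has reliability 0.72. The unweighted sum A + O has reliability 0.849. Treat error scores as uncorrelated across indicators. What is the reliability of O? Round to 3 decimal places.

Var(A+O) = 2 + 2·0.69 = 3.380.
True-score variance = ρ_A + ρ_O + 2·0.69, so 0.849 = (0.72 + ρ_O + 1.38) / 3.380.
ρ_O = 0.849·3.380 − 0.72 − 1.38 = 0.770.

0.770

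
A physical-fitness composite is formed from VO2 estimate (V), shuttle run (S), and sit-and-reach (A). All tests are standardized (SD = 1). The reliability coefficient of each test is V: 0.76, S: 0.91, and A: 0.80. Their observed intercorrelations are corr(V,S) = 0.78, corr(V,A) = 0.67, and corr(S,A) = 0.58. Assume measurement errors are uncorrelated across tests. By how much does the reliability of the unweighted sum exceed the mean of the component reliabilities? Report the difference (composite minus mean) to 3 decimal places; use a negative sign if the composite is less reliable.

Var(sum) = 3 + 4.06 = 7.06; true-score variance = 2.47 + 4.06 = 6.53; composite reliability = 0.9249.
Mean component reliability = 0.8233.
Difference = 0.9249 − 0.8233 = 0.102.

0.102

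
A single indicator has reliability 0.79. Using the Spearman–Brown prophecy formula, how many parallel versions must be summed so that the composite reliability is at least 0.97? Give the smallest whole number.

k ≥ ρ*(1−ρ₁)/(ρ₁(1−ρ*)) = 0.97·0.21 / (0.79·0.03) = 8.595.
Smallest integer k = 9.

9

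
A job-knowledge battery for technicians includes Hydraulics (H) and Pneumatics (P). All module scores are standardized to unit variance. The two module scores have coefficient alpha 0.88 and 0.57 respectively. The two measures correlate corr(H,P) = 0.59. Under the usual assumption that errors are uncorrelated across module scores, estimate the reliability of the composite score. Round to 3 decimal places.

0.827

Var(H+P) = 2 + 2·[0.59] = 2 + 1.18 = 3.18.
Because errors are independent across components, Cov(Tᵢ,Tⱼ) = Cov(Xᵢ,Xⱼ); the off-diagonal part of the true-score variance is the same as above.
True-score variance = [0.88 + 0.57] + 1.18 = 1.45 + 1.18 = 2.63.
Reliability = 2.63 / 3.18 = 0.827.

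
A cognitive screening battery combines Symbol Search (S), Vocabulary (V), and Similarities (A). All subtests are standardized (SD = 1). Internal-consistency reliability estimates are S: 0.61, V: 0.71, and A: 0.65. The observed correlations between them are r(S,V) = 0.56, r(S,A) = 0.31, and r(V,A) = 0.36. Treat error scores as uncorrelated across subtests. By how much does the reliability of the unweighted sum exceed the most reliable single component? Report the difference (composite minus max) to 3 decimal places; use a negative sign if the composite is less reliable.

0.101

Var(sum) = 3 + 2.46 = 5.46; true-score variance = 1.97 + 2.46 = 4.43; composite reliability = 0.8114.
Max component reliability = 0.7100.
Difference = 0.8114 − 0.7100 = 0.101.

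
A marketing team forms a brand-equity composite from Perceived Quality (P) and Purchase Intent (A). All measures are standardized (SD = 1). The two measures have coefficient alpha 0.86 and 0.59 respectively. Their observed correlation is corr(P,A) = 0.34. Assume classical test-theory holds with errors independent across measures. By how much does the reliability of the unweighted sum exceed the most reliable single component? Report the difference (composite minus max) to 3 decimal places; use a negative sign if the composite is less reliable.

-0.065

Var(sum) = 2 + 0.68 = 2.68; true-score variance = 1.45 + 0.68 = 2.13; composite reliability = 0.7948.
Max component reliability = 0.8600.
Difference = 0.7948 − 0.8600 = -0.065.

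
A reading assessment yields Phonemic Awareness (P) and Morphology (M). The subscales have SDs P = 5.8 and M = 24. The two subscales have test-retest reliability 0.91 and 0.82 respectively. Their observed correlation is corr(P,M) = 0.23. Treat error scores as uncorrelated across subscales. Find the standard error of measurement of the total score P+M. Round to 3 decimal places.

10.330

Var(total) = 609.64 + 64.032 = 673.672.
True-score variance = 502.932 + 64.032 = 566.964, so reliability = 0.8416.
Error variance = 673.672 − 566.964 = 106.708; SEM = √106.708 = 10.330.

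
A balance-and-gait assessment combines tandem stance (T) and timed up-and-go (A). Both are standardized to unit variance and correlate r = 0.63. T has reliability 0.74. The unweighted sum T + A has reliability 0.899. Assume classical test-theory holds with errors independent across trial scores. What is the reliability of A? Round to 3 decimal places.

Var(T+A) = 2 + 2·0.63 = 3.260.
True-score variance = ρ_T + ρ_A + 2·0.63, so 0.899 = (0.74 + ρ_A + 1.26) / 3.260.
ρ_A = 0.899·3.260 − 0.74 − 1.26 = 0.931.

0.931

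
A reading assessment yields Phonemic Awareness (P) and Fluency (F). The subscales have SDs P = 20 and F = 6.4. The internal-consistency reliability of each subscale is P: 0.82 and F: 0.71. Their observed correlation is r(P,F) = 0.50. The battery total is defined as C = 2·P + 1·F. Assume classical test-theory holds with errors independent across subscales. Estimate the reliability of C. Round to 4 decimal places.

0.8419

Var(C) = 2²·20² + 6.4² + 2·[2·20·6.4·0.50] = 1640.96 + 256 = 1896.96.
Because errors are independent across components, Cov(Tᵢ,Tⱼ) = Cov(Xᵢ,Xⱼ); the off-diagonal part of the true-score variance is the same as above.
True-score variance = [2²·20²·0.82 + 6.4²·0.71] + 256 = 1341.08 + 256 = 1597.08.
Reliability = 1597.08 / 1896.96 = 0.8419.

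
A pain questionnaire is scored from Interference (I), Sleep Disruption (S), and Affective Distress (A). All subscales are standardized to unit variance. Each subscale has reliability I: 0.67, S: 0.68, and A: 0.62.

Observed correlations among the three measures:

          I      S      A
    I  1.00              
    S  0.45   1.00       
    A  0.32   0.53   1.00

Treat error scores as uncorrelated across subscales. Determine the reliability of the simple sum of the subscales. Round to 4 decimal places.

Var(I+S+A) = 3 + 2·[0.45 + 0.32 + 0.53] = 3 + 2.6 = 5.6.
Under uncorrelated errors the observed covariances equal the true-score covariances, so only the own-variance terms attenuate.
True-score variance = [0.67 + 0.68 + 0.62] + 2.6 = 1.97 + 2.6 = 4.57.
Reliability = 4.57 / 5.6 = 0.8161.

0.8161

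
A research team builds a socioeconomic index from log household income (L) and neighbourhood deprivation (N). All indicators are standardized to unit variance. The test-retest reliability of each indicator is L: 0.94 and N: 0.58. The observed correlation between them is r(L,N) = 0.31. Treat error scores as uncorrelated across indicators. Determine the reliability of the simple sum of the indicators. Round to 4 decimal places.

Var(L+N) = 2 + 2·[0.31] = 2 + 0.62 = 2.62.
Under uncorrelated errors the observed covariances equal the true-score covariances, so only the own-variance terms attenuate.
True-score variance = [0.94 + 0.58] + 0.62 = 1.52 + 0.62 = 2.14.
Reliability = 2.14 / 2.62 = 0.8168.

0.8168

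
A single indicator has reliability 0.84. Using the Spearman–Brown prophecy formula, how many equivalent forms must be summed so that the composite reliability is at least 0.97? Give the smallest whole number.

7

k ≥ ρ*(1−ρ₁)/(ρ₁(1−ρ*)) = 0.97·0.16 / (0.84·0.03) = 6.159.
Smallest integer k = 7.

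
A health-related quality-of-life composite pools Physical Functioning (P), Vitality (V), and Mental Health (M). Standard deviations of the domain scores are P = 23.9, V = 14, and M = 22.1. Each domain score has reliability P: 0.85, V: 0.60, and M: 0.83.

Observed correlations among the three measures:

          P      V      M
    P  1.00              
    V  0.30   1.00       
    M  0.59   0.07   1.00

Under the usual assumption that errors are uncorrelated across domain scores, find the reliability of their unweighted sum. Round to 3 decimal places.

Var(P+V+M) = 23.9² + 14² + 22.1² + 2·[23.9·14·0.30 + 23.9·22.1·0.59 + 14·22.1·0.07] = 1255.62 + 867.34 = 2122.96.
Because errors are independent across components, Cov(Tᵢ,Tⱼ) = Cov(Xᵢ,Xⱼ); the off-diagonal part of the true-score variance is the same as above.
True-score variance = [23.9²·0.85 + 14²·0.60 + 22.1²·0.83] + 867.34 = 1008.51 + 867.34 = 1875.85.
Reliability = 1875.85 / 2122.96 = 0.884.

0.884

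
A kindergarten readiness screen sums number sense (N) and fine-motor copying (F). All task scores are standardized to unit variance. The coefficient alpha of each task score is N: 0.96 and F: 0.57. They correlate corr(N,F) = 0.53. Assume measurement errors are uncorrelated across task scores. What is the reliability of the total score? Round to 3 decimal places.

0.846

Var(N+F) = 2 + 2·[0.53] = 2 + 1.06 = 3.06.
With uncorrelated errors the cross-covariances are all true-score covariance, so they carry over unchanged; only the diagonal terms shrink to ρᵢσᵢ².
True-score variance = [0.96 + 0.57] + 1.06 = 1.53 + 1.06 = 2.59.
Reliability = 2.59 / 3.06 = 0.846.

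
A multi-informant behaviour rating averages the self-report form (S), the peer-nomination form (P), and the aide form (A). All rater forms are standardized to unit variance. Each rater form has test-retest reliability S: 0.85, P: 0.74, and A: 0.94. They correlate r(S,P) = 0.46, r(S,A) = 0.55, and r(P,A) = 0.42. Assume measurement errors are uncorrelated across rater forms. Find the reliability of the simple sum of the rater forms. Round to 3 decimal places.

Var(S+P+A) = 3 + 2·[0.46 + 0.55 + 0.42] = 3 + 2.86 = 5.86.
With uncorrelated errors the cross-covariances are all true-score covariance, so they carry over unchanged; only the diagonal terms shrink to ρᵢσᵢ².
True-score variance = [0.85 + 0.74 + 0.94] + 2.86 = 2.53 + 2.86 = 5.39.
Reliability = 5.39 / 5.86 = 0.920.

0.920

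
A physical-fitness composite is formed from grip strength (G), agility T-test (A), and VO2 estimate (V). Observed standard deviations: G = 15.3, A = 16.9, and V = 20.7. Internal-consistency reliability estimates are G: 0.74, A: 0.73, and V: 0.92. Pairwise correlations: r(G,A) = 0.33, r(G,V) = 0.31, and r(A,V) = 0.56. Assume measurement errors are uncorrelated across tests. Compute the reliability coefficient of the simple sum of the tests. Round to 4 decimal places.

0.8991

Var(G+A+V) = 15.3² + 16.9² + 20.7² + 2·[15.3·16.9·0.33 + 15.3·20.7·0.31 + 16.9·20.7·0.56] = 948.19 + 758.826 = 1707.02.
Under uncorrelated errors the observed covariances equal the true-score covariances, so only the own-variance terms attenuate.
True-score variance = [15.3²·0.74 + 16.9²·0.73 + 20.7²·0.92] + 758.826 = 775.933 + 758.826 = 1534.76.
Reliability = 1534.76 / 1707.02 = 0.8991.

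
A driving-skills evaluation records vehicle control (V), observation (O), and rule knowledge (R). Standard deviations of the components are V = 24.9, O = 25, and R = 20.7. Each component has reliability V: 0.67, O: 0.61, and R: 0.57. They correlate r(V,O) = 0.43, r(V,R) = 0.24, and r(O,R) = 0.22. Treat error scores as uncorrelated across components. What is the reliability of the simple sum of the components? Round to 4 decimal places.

Var(V+O+R) = 24.9² + 25² + 20.7² + 2·[24.9·25·0.43 + 24.9·20.7·0.24 + 25·20.7·0.22] = 1673.5 + 1010.46 = 2683.96.
Because errors are independent across components, Cov(Tᵢ,Tⱼ) = Cov(Xᵢ,Xⱼ); the off-diagonal part of the true-score variance is the same as above.
True-score variance = [24.9²·0.67 + 25²·0.61 + 20.7²·0.57] + 1010.46 = 1040.9 + 1010.46 = 2051.35.
Reliability = 2051.35 / 2683.96 = 0.7643.

0.7643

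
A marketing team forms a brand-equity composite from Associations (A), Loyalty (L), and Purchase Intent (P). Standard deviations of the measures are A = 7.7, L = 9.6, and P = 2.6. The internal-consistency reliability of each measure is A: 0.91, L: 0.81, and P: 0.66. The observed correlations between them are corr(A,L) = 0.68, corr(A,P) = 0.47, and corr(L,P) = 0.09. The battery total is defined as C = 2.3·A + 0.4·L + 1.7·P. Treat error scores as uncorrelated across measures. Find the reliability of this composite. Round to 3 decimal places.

0.927

Var(C) = 2.3²·7.7² + 0.4²·9.6² + 1.7²·2.6² + 2·[0.92·7.7·9.6·0.68 + 3.91·7.7·2.6·0.47 + 0.68·9.6·2.6·0.09] = 347.926 + 169.125 = 517.051.
With uncorrelated errors the cross-covariances are all true-score covariance, so they carry over unchanged; only the diagonal terms shrink to ρᵢσᵢ².
True-score variance = [2.3²·7.7²·0.91 + 0.4²·9.6²·0.81 + 1.7²·2.6²·0.66] + 169.125 = 310.254 + 169.125 = 479.379.
Reliability = 479.379 / 517.051 = 0.927.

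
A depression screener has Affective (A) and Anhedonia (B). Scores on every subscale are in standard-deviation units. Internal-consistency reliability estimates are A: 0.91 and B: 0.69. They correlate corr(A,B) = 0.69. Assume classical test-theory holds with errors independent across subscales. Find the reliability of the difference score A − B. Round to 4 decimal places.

0.3548

Var(A−B) = 1 + 1 − 2·0.69 = 2 − 1.38 = 0.62.
With uncorrelated errors the cross-covariances are all true-score covariance, so they carry over unchanged; only the diagonal terms shrink to ρᵢσᵢ².
True-score variance = [0.91 + 0.69] − 1.38 = 1.6 − 1.38 = 0.22.
Reliability = 0.22 / 0.62 = 0.3548.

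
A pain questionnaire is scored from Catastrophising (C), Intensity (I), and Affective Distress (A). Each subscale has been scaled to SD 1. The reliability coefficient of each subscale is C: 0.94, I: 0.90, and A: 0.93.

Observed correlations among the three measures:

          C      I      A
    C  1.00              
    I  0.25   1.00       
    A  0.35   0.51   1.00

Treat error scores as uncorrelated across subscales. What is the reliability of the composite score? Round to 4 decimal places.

0.9559

Var(C+I+A) = 3 + 2·[0.25 + 0.35 + 0.51] = 3 + 2.22 = 5.22.
With uncorrelated errors the cross-covariances are all true-score covariance, so they carry over unchanged; only the diagonal terms shrink to ρᵢσᵢ².
True-score variance = [0.94 + 0.90 + 0.93] + 2.22 = 2.77 + 2.22 = 4.99.
Reliability = 4.99 / 5.22 = 0.9559.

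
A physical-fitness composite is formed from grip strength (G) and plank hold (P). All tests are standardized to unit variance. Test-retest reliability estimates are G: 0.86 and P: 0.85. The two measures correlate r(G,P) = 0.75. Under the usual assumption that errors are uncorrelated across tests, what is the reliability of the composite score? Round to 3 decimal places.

Var(G+P) = 2 + 2·[0.75] = 2 + 1.5 = 3.5.
Because errors are independent across components, Cov(Tᵢ,Tⱼ) = Cov(Xᵢ,Xⱼ); the off-diagonal part of the true-score variance is the same as above.
True-score variance = [0.86 + 0.85] + 1.5 = 1.71 + 1.5 = 3.21.
Reliability = 3.21 / 3.5 = 0.917.

0.917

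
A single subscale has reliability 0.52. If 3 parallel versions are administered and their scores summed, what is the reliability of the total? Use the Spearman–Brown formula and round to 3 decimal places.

0.765

ρ_k = kρ / (1 + (k−1)ρ) = 3·0.52 / (1 + 2·0.52) = 1.560 / 2.040 = 0.765.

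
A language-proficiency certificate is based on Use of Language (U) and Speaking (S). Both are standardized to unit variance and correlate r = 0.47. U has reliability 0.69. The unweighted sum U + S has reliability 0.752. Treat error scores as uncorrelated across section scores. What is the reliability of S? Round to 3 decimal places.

Var(U+S) = 2 + 2·0.47 = 2.940.
True-score variance = ρ_U + ρ_S + 2·0.47, so 0.752 = (0.69 + ρ_S + 0.94) / 2.940.
ρ_S = 0.752·2.940 − 0.69 − 0.94 = 0.581.

0.581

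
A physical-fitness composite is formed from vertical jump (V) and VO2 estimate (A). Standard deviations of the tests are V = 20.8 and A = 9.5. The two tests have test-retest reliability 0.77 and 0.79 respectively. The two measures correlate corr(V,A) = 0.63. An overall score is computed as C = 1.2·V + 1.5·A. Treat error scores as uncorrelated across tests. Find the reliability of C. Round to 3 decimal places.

0.854

Var(C) = 1.2²·20.8² + 1.5²·9.5² + 2·[1.8·20.8·9.5·0.63] = 826.064 + 448.157 = 1274.22.
Under uncorrelated errors the observed covariances equal the true-score covariances, so only the own-variance terms attenuate.
True-score variance = [1.2²·20.8²·0.77 + 1.5²·9.5²·0.79] + 448.157 = 640.131 + 448.157 = 1088.29.
Reliability = 1088.29 / 1274.22 = 0.854.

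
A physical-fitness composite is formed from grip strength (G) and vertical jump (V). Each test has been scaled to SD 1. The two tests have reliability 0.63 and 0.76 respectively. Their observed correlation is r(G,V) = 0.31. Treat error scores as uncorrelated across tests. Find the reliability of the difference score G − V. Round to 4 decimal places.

0.5580

Var(G−V) = 1 + 1 − 2·0.31 = 2 − 0.62 = 1.38.
Under uncorrelated errors the observed covariances equal the true-score covariances, so only the own-variance terms attenuate.
True-score variance = [0.63 + 0.76] − 0.62 = 1.39 − 0.62 = 0.77.
Reliability = 0.77 / 1.38 = 0.5580.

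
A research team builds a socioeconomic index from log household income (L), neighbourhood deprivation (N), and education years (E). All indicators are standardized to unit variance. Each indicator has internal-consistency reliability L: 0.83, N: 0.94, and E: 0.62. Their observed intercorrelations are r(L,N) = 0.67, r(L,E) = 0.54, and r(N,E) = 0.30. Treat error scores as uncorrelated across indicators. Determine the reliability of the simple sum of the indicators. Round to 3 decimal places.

Var(L+N+E) = 3 + 2·[0.67 + 0.54 + 0.30] = 3 + 3.02 = 6.02.
Under uncorrelated errors the observed covariances equal the true-score covariances, so only the own-variance terms attenuate.
True-score variance = [0.83 + 0.94 + 0.62] + 3.02 = 2.39 + 3.02 = 5.41.
Reliability = 5.41 / 6.02 = 0.899.

0.899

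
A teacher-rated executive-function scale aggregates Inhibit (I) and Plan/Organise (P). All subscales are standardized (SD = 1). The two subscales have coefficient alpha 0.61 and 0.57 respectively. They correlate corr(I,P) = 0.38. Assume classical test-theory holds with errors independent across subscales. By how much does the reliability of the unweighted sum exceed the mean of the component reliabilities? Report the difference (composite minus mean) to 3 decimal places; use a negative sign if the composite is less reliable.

Var(sum) = 2 + 0.76 = 2.76; true-score variance = 1.18 + 0.76 = 1.94; composite reliability = 0.7029.
Mean component reliability = 0.5900.
Difference = 0.7029 − 0.5900 = 0.113.

0.113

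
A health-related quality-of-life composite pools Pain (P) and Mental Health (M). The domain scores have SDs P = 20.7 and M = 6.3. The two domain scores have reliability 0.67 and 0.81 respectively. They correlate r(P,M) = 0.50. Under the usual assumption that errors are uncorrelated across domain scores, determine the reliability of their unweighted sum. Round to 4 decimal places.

0.7512

Var(P+M) = 20.7² + 6.3² + 2·[20.7·6.3·0.50] = 468.18 + 130.41 = 598.59.
Because errors are independent across components, Cov(Tᵢ,Tⱼ) = Cov(Xᵢ,Xⱼ); the off-diagonal part of the true-score variance is the same as above.
True-score variance = [20.7²·0.67 + 6.3²·0.81] + 130.41 = 319.237 + 130.41 = 449.647.
Reliability = 449.647 / 598.59 = 0.7512.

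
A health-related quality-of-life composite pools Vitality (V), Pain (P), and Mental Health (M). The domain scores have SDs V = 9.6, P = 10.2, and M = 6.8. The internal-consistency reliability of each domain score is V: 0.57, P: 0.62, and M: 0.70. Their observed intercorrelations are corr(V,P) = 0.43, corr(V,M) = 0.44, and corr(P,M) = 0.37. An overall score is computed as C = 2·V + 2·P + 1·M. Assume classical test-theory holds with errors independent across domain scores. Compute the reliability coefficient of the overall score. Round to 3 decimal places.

0.761

Var(C) = 2²·9.6² + 2²·10.2² + 6.8² + 2·[4·9.6·10.2·0.43 + 2·9.6·6.8·0.44 + 2·10.2·6.8·0.37] = 831.04 + 554.39 = 1385.43.
With uncorrelated errors the cross-covariances are all true-score covariance, so they carry over unchanged; only the diagonal terms shrink to ρᵢσᵢ².
True-score variance = [2²·9.6²·0.57 + 2²·10.2²·0.62 + 6.8²·0.70] + 554.39 = 500.512 + 554.39 = 1054.9.
Reliability = 1054.9 / 1385.43 = 0.761.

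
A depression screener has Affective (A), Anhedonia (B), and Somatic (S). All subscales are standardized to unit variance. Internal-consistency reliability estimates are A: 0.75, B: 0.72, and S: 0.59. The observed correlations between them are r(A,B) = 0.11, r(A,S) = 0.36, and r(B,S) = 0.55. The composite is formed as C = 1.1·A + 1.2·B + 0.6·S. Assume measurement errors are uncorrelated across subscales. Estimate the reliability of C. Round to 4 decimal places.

0.8132

Var(C) = 1.1² + 1.2² + 0.6² + 2·[1.32·0.11 + 0.66·0.36 + 0.72·0.55] = 3.01 + 1.5576 = 4.5676.
With uncorrelated errors the cross-covariances are all true-score covariance, so they carry over unchanged; only the diagonal terms shrink to ρᵢσᵢ².
True-score variance = [1.1²·0.75 + 1.2²·0.72 + 0.6²·0.59] + 1.5576 = 2.1567 + 1.5576 = 3.7143.
Reliability = 3.7143 / 4.5676 = 0.8132.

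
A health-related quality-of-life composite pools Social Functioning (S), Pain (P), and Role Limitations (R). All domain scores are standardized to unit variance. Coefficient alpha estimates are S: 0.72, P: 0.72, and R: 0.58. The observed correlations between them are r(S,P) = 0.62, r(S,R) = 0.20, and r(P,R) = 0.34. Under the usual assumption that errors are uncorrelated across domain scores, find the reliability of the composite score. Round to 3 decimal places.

Var(S+P+R) = 3 + 2·[0.62 + 0.20 + 0.34] = 3 + 2.32 = 5.32.
Because errors are independent across components, Cov(Tᵢ,Tⱼ) = Cov(Xᵢ,Xⱼ); the off-diagonal part of the true-score variance is the same as above.
True-score variance = [0.72 + 0.72 + 0.58] + 2.32 = 2.02 + 2.32 = 4.34.
Reliability = 4.34 / 5.32 = 0.816.

0.816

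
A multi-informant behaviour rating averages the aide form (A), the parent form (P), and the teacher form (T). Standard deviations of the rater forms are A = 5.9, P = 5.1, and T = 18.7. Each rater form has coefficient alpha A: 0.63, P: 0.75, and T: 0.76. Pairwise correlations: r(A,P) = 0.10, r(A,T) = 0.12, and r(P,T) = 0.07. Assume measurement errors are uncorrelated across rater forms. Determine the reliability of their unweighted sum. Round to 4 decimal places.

0.7736

Var(A+P+T) = 5.9² + 5.1² + 18.7² + 2·[5.9·5.1·0.10 + 5.9·18.7·0.12 + 5.1·18.7·0.07] = 410.51 + 45.849 = 456.359.
With uncorrelated errors the cross-covariances are all true-score covariance, so they carry over unchanged; only the diagonal terms shrink to ρᵢσᵢ².
True-score variance = [5.9²·0.63 + 5.1²·0.75 + 18.7²·0.76] + 45.849 = 307.202 + 45.849 = 353.051.
Reliability = 353.051 / 456.359 = 0.7736.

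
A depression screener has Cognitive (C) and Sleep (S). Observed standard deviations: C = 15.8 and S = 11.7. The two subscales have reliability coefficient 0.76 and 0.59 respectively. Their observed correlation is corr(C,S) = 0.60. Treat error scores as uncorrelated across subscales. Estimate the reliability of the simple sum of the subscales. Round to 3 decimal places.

Var(C+S) = 15.8² + 11.7² + 2·[15.8·11.7·0.60] = 386.53 + 221.832 = 608.362.
Because errors are independent across components, Cov(Tᵢ,Tⱼ) = Cov(Xᵢ,Xⱼ); the off-diagonal part of the true-score variance is the same as above.
True-score variance = [15.8²·0.76 + 11.7²·0.59] + 221.832 = 270.491 + 221.832 = 492.323.
Reliability = 492.323 / 608.362 = 0.809.

0.809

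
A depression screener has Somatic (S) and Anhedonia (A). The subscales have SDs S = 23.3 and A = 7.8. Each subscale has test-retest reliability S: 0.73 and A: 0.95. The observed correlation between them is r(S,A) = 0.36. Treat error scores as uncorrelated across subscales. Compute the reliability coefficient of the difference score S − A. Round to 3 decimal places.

0.684

Var(S−A) = 23.3² + 7.8² − 2·23.3·7.8·0.36 = 603.73 − 130.853 = 472.877.
Because errors are independent across components, Cov(Tᵢ,Tⱼ) = Cov(Xᵢ,Xⱼ); the off-diagonal part of the true-score variance is the same as above.
True-score variance = [23.3²·0.73 + 7.8²·0.95] − 130.853 = 454.108 − 130.853 = 323.255.
Reliability = 323.255 / 472.877 = 0.684.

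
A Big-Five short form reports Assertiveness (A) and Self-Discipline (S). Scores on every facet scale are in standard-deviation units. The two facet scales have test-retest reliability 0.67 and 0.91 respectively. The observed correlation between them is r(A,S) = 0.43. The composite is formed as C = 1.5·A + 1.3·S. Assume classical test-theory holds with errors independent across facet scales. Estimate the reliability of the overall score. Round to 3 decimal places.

0.841

Var(C) = 1.5² + 1.3² + 2·[1.95·0.43] = 3.94 + 1.677 = 5.617.
Under uncorrelated errors the observed covariances equal the true-score covariances, so only the own-variance terms attenuate.
True-score variance = [1.5²·0.67 + 1.3²·0.91] + 1.677 = 3.0454 + 1.677 = 4.7224.
Reliability = 4.7224 / 5.617 = 0.841.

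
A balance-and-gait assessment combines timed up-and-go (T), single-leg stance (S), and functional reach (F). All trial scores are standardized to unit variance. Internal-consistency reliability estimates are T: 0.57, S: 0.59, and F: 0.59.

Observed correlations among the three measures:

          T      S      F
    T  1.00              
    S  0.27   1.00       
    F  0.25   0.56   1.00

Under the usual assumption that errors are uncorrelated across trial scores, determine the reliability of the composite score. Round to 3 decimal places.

0.758

Var(T+S+F) = 3 + 2·[0.27 + 0.25 + 0.56] = 3 + 2.16 = 5.16.
With uncorrelated errors the cross-covariances are all true-score covariance, so they carry over unchanged; only the diagonal terms shrink to ρᵢσᵢ².
True-score variance = [0.57 + 0.59 + 0.59] + 2.16 = 1.75 + 2.16 = 3.91.
Reliability = 3.91 / 5.16 = 0.758.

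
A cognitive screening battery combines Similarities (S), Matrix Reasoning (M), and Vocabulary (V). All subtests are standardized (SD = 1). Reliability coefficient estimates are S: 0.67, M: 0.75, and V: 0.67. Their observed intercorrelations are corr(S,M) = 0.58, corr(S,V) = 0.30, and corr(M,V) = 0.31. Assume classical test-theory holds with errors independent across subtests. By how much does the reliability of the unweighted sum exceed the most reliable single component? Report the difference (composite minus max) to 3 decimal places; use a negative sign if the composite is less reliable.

Var(sum) = 3 + 2.38 = 5.38; true-score variance = 2.09 + 2.38 = 4.47; composite reliability = 0.8309.
Max component reliability = 0.7500.
Difference = 0.8309 − 0.7500 = 0.081.

0.081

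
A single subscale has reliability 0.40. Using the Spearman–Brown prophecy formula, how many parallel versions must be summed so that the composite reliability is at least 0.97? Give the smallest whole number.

49

k ≥ ρ*(1−ρ₁)/(ρ₁(1−ρ*)) = 0.97·0.60 / (0.40·0.03) = 48.500.
Smallest integer k = 49.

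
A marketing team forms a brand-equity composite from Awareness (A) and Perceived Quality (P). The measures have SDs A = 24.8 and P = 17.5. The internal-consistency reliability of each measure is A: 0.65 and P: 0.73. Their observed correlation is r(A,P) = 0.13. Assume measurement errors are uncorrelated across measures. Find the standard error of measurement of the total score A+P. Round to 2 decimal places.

Var(total) = 921.29 + 112.84 = 1034.13.
True-score variance = 623.339 + 112.84 = 736.179, so reliability = 0.7119.
Error variance = 1034.13 − 736.179 = 297.952; SEM = √297.952 = 17.26.

17.26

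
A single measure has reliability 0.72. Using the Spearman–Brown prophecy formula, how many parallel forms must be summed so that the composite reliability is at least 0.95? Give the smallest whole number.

k ≥ ρ*(1−ρ₁)/(ρ₁(1−ρ*)) = 0.95·0.28 / (0.72·0.05) = 7.389.
Smallest integer k = 8.

8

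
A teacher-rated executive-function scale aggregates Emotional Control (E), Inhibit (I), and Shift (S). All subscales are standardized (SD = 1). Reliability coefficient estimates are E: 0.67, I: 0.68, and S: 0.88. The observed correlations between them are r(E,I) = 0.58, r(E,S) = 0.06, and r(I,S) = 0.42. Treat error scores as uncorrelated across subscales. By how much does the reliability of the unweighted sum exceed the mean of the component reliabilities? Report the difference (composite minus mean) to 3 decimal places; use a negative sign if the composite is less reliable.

Var(sum) = 3 + 2.12 = 5.12; true-score variance = 2.23 + 2.12 = 4.35; composite reliability = 0.8496.
Mean component reliability = 0.7433.
Difference = 0.8496 − 0.7433 = 0.106.

0.106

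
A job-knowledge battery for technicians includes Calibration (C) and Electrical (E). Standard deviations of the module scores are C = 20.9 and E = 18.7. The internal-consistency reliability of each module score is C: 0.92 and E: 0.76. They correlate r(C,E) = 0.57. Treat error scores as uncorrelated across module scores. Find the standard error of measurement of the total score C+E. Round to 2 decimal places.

Var(total) = 786.5 + 445.546 = 1232.05.
True-score variance = 667.63 + 445.546 = 1113.18, so reliability = 0.9035.
Error variance = 1232.05 − 1113.18 = 118.87; SEM = √118.87 = 10.90.

10.90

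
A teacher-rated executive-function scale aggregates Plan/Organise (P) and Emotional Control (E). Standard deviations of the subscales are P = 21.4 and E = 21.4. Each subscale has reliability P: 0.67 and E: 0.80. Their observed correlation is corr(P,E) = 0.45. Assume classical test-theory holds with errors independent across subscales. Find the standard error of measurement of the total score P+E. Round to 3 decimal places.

15.579

Var(total) = 915.92 + 412.164 = 1328.08.
True-score variance = 673.201 + 412.164 = 1085.37, so reliability = 0.8172.
Error variance = 1328.08 − 1085.37 = 242.719; SEM = √242.719 = 15.579.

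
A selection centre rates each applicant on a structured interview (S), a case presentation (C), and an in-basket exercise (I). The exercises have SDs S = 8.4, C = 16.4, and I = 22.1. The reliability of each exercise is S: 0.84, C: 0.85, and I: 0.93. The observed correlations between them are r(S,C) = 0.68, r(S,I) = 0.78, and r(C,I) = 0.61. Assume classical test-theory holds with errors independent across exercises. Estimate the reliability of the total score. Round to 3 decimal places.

Var(S+C+I) = 8.4² + 16.4² + 22.1² + 2·[8.4·16.4·0.68 + 8.4·22.1·0.78 + 16.4·22.1·0.61] = 827.93 + 919.129 = 1747.06.
Because errors are independent across components, Cov(Tᵢ,Tⱼ) = Cov(Xᵢ,Xⱼ); the off-diagonal part of the true-score variance is the same as above.
True-score variance = [8.4²·0.84 + 16.4²·0.85 + 22.1²·0.93] + 919.129 = 742.108 + 919.129 = 1661.24.
Reliability = 1661.24 / 1747.06 = 0.951.

0.951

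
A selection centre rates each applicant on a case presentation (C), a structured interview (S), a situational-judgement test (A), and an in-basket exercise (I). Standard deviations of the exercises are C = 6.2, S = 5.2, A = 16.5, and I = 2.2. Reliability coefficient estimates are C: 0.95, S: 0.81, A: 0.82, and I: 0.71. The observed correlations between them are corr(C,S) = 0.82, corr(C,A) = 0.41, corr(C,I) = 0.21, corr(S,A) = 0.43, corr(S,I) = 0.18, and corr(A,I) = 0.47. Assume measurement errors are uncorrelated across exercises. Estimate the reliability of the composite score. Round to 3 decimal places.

Var(C+S+A+I) = 6.2² + 5.2² + 16.5² + 2.2² + 2·[6.2·5.2·0.82 + 6.2·16.5·0.41 + 6.2·2.2·0.21 + 5.2·16.5·0.43 + 5.2·2.2·0.18 + 16.5·2.2·0.47] = 342.57 + 254.517 = 597.087.
Because errors are independent across components, Cov(Tᵢ,Tⱼ) = Cov(Xᵢ,Xⱼ); the off-diagonal part of the true-score variance is the same as above.
True-score variance = [6.2²·0.95 + 5.2²·0.81 + 16.5²·0.82 + 2.2²·0.71] + 254.517 = 285.102 + 254.517 = 539.619.
Reliability = 539.619 / 597.087 = 0.904.

0.904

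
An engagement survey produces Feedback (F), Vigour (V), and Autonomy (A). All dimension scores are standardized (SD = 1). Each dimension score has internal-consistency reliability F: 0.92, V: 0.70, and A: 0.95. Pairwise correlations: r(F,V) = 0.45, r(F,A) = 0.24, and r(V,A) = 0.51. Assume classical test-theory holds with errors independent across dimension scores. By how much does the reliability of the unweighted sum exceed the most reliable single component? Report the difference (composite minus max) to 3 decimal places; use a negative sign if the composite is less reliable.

Var(sum) = 3 + 2.4 = 5.4; true-score variance = 2.57 + 2.4 = 4.97; composite reliability = 0.9204.
Max component reliability = 0.9500.
Difference = 0.9204 − 0.9500 = -0.030.

-0.030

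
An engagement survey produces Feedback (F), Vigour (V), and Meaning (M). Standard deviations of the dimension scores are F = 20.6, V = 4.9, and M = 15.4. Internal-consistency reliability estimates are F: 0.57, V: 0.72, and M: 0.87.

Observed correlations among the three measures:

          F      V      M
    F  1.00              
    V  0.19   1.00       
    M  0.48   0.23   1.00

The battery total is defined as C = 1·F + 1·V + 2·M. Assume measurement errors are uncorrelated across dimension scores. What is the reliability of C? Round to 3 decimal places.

0.852

Var(C) = 20.6² + 4.9² + 2²·15.4² + 2·[20.6·4.9·0.19 + 2·20.6·15.4·0.48 + 2·4.9·15.4·0.23] = 1397.01 + 716.881 = 2113.89.
With uncorrelated errors the cross-covariances are all true-score covariance, so they carry over unchanged; only the diagonal terms shrink to ρᵢσᵢ².
True-score variance = [20.6²·0.57 + 4.9²·0.72 + 2²·15.4²·0.87] + 716.881 = 1084.49 + 716.881 = 1801.37.
Reliability = 1801.37 / 2113.89 = 0.852.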